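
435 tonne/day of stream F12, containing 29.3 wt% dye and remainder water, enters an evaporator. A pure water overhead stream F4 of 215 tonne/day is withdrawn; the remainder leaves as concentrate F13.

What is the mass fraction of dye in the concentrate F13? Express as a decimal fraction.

dye is not removed: 435×0.293 = 127.45 tonne/day of dye enters F13.
Concentrate = 435 − 215 = 220 tonne/day.
Mass fraction = 127.45/220 = 0.5793.

0.5793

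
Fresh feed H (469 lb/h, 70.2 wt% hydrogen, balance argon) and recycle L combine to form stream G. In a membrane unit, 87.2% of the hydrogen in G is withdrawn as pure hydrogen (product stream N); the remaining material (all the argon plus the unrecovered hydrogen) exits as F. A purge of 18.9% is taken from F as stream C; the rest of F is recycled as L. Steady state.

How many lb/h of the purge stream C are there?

148.6 lb/h

argon enters only via H and leaves only via the purge: 469×0.298 = 0.189×(argon in F), and the membrane unit passes all argon, so argon in G = argon in F = 739.48 lb/h.
hydrogen in G: m_A = 469×0.702 + (1−0.189)·(1−0.872)·m_A, so m_A = 329.24/0.8962 = 367.37 lb/h.
F = (1−0.872)×367.37 + 739.48 = 786.51 lb/h.
Purge C = 0.189×786.51 = 148.65 lb/h.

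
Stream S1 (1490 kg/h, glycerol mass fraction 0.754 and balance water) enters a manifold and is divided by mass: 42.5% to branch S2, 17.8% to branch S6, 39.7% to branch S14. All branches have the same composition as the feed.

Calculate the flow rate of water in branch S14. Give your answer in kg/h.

145.5 kg/h

Branch S14 total = 0.397×1490 = 591.53 kg/h.
water in S14 = 0.246×591.53 = 145.52 kg/h.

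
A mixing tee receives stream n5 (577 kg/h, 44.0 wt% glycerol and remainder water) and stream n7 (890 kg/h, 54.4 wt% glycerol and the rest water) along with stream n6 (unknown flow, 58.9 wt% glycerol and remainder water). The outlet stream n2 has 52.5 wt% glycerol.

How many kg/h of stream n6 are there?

502.1 kg/h

Let n6 be the unknown flow. Total out = 1467 + n6.
glycerol balance: 738.04 + 0.589·n6 = 0.525·(1467 + n6)
(0.589 − 0.525)·n6 = 0.525×1467 − 738.04 = 32.135
n6 = 32.135 / 0.064 = 502.11 kg/h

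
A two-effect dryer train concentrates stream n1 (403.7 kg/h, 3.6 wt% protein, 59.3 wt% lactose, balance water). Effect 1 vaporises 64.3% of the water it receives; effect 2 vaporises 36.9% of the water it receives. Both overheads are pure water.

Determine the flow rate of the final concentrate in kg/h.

water in feed = 403.7×0.371 = 149.77 kg/h.
After stage 1: water left = (1−0.643)×149.77 = 53.469; stream total = 307.4 kg/h.
After stage 2: water left = (1−0.369)×53.469 = 33.739; final concentrate = 287.67 kg/h.

287.7 kg/h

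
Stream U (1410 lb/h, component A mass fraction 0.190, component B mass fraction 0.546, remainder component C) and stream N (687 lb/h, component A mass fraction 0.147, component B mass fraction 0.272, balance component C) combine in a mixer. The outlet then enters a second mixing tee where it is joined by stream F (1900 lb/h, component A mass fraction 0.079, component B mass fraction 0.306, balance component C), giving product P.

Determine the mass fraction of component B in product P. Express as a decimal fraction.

0.385

Overall, product flow = 3997 lb/h.
component B in = 1410×0.546 + 687×0.272 + 1900×0.306 = 1538.1 lb/h.
component B fraction in P = 0.385.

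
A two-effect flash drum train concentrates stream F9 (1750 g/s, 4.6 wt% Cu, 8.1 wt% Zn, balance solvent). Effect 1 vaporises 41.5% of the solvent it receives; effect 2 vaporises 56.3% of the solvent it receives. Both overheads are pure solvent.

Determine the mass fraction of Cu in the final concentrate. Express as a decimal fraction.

solvent in feed = 1750×0.873 = 1527.8 g/s.
After stage 1: solvent left = (1−0.415)×1527.8 = 893.73; stream total = 1116 g/s.
After stage 2: solvent left = (1−0.563)×893.73 = 390.56; final concentrate = 612.81 g/s.
Cu fraction = 80.5/612.81 = 0.131.

0.131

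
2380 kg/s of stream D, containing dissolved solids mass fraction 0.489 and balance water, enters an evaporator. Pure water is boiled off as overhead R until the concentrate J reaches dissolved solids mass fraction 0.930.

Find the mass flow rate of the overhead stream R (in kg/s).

dissolved solids is conserved: 2380×0.489 = 1163.8 kg/s all reports to the concentrate.
Concentrate = 1163.8/(target fraction) = 1251.4 kg/s.
Overhead = 2380 − 1251.4 = 1128.6 kg/s.

1129 kg/s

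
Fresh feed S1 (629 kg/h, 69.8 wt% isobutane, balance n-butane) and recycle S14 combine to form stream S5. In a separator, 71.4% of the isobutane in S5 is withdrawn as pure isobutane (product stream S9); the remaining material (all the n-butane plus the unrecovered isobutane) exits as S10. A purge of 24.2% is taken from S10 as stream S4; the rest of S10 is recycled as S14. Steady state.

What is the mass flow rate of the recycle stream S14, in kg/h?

n-butane enters only via S1 and leaves only via the purge: 629×0.302 = 0.242×(n-butane in S10), and the separator passes all n-butane, so n-butane in S5 = n-butane in S10 = 784.95 kg/h.
isobutane in S5: m_A = 629×0.698 + (1−0.242)·(1−0.714)·m_A, so m_A = 439.04/0.7832 = 560.57 kg/h.
S10 = (1−0.714)×560.57 + 784.95 = 945.27 kg/h.
Recycle S14 = (1−0.242)×945.27 = 716.52 kg/h.

716.5 kg/h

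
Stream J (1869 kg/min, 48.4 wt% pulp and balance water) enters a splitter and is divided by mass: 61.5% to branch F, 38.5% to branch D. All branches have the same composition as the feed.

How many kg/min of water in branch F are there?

Branch F total = 0.615×1869 = 1149.4 kg/min.
water in F = 0.516×1149.4 = 593.11 kg/min.

593.1 kg/min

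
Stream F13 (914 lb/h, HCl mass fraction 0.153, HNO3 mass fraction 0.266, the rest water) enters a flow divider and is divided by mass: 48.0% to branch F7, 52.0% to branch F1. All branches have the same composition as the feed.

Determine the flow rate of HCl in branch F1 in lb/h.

Branch F1 total = 0.520×914 = 475.28 lb/h.
HCl in F1 = 0.153×475.28 = 72.718 lb/h.

72.72 lb/h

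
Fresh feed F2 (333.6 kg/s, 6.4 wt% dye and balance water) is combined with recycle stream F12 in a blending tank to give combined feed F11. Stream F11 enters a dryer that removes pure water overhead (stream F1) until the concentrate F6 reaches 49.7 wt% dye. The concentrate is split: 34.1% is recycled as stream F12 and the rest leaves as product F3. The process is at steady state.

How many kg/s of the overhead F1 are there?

290.6 kg/s

Overall dye balance (none leaves overhead): dye in fresh feed = dye in product, i.e. 333.6×0.064 = (1−0.341)·F6·0.497.
F6 = 21.35/(0.497×0.659) = 65.187 kg/s.
Recycle F12 = 0.341×65.187 = 22.229 kg/s.
Combined feed F11 = 333.6 + 22.229 = 355.83 kg/s.
Overhead F1 = F11 − F6 = 355.83 − 65.187 = 290.64 kg/s.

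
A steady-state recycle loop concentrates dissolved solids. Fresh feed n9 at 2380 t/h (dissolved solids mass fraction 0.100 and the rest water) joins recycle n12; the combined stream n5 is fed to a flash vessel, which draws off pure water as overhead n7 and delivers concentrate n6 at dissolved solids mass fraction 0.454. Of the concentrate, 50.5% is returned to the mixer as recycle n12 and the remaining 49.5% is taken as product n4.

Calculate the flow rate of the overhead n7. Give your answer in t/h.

1856 t/h

Overall dissolved solids balance (none leaves overhead): dissolved solids in fresh feed = dissolved solids in product, i.e. 2380×0.100 = (1−0.505)·n6·0.454.
n6 = 238/(0.454×0.495) = 1059 t/h.
Recycle n12 = 0.505×1059 = 534.82 t/h.
Combined feed n5 = 2380 + 534.82 = 2914.8 t/h.
Overhead n7 = n5 − n6 = 2914.8 − 1059 = 1855.8 t/h.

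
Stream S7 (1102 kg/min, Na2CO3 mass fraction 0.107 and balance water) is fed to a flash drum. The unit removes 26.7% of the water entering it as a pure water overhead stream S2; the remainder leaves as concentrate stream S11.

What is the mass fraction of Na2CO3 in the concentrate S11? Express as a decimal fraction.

0.140

Na2CO3 is not removed: 1102×0.107 = 117.91 kg/min of Na2CO3 enters S11.
water entering = 1102×0.893 = 984.09 kg/min; overhead removed = 0.267×984.09 = 262.75 kg/min.
Concentrate = 1102 − 262.75 = 839.25 kg/min.
Mass fraction = 117.91/839.25 = 0.140.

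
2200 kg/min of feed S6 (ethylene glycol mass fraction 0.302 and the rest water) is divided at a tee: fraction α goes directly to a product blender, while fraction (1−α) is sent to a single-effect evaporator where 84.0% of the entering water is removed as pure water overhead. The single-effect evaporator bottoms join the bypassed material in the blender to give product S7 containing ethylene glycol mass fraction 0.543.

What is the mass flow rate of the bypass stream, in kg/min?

All 2200×0.302 = 664.4 kg/min of ethylene glycol reaches S7, so S7 = 664.4/0.543 = 1223.6 kg/min and vapour = 976.43 kg/min.
The evaporator receives (1−α)·2200 of feed at 0.698 water and removes 0.840 of that water:
0.840×0.698×(1−α)×2200 = 976.43
(1−α) = 976.43/1289.9 = 0.7570;  α = 0.2430.
Bypass flow = 0.2430×2200 = 534.65 kg/min.

534.7 kg/min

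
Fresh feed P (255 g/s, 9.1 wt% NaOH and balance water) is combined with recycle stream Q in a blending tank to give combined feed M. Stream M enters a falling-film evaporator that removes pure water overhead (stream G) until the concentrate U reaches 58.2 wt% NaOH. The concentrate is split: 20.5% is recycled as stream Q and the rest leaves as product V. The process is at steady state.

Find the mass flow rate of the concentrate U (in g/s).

50.15 g/s

Overall NaOH balance (none leaves overhead): NaOH in fresh feed = NaOH in product, i.e. 255×0.091 = (1−0.205)·U·0.582.
U = 23.205/(0.582×0.795) = 50.152 g/s.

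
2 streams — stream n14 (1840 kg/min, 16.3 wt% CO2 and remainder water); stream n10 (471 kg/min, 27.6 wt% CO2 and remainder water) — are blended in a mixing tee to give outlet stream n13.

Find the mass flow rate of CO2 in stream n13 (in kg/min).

CO2 out = CO2 in = 1840×0.163 + 471×0.276 = 429.92 kg/min.

429.9 kg/min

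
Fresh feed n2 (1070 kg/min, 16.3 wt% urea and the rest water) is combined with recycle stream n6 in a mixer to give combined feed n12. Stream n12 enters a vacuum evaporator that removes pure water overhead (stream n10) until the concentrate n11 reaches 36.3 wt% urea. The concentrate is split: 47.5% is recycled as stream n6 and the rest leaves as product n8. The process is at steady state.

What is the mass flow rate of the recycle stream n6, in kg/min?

434.7 kg/min

Overall urea balance (none leaves overhead): urea in fresh feed = urea in product, i.e. 1070×0.163 = (1−0.475)·n11·0.363.
n11 = 174.41/(0.363×0.525) = 915.18 kg/min.
Recycle n6 = 0.475×915.18 = 434.71 kg/min.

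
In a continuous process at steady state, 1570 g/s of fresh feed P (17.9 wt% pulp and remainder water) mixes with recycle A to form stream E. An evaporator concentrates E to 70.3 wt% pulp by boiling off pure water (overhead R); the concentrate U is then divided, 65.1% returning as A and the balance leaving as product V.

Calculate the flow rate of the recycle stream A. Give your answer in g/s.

Overall pulp balance (none leaves overhead): pulp in fresh feed = pulp in product, i.e. 1570×0.179 = (1−0.651)·U·0.703.
U = 281.03/(0.703×0.349) = 1145.4 g/s.
Recycle A = 0.651×1145.4 = 745.68 g/s.

745.7 g/s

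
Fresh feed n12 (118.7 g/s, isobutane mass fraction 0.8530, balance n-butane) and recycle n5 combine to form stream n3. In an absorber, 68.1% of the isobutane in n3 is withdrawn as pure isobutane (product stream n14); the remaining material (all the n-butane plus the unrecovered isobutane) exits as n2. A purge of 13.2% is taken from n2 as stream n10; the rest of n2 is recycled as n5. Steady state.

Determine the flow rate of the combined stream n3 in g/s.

n-butane enters only via n12 and leaves only via the purge: 118.7×0.147 = 0.132×(n-butane in n2), and the absorber passes all n-butane, so n-butane in n3 = n-butane in n2 = 132.19 g/s.
isobutane in n3: m_A = 118.7×0.853 + (1−0.132)·(1−0.681)·m_A, so m_A = 101.25/0.7231 = 140.02 g/s.
n3 = 140.02 + 132.19 = 272.21 g/s.

272.2 g/s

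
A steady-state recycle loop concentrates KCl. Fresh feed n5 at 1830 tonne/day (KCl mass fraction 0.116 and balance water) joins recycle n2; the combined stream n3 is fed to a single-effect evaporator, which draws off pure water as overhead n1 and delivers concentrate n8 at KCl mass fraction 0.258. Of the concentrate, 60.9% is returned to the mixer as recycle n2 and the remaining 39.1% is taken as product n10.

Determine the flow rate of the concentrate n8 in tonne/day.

2104 tonne/day

Overall KCl balance (none leaves overhead): KCl in fresh feed = KCl in product, i.e. 1830×0.116 = (1−0.609)·n8·0.258.
n8 = 212.28/(0.258×0.391) = 2104.3 tonne/day.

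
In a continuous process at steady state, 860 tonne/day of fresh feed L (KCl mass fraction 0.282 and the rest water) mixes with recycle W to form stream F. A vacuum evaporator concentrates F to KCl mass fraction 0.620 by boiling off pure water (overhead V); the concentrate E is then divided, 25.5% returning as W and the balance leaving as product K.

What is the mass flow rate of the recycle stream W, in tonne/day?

133.9 tonne/day

Overall KCl balance (none leaves overhead): KCl in fresh feed = KCl in product, i.e. 860×0.282 = (1−0.255)·E·0.620.
E = 242.52/(0.620×0.745) = 525.05 tonne/day.
Recycle W = 0.255×525.05 = 133.89 tonne/day.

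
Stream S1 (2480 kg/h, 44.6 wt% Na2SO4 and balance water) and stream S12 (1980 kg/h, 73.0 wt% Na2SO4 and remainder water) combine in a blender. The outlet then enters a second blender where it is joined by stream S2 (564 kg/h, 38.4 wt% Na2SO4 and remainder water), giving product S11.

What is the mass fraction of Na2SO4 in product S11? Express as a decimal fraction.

Overall, product flow = 5024 kg/h.
Na2SO4 in = 2480×0.446 + 1980×0.730 + 564×0.384 = 2768.1 kg/h.
Na2SO4 fraction in S11 = 0.551.

0.551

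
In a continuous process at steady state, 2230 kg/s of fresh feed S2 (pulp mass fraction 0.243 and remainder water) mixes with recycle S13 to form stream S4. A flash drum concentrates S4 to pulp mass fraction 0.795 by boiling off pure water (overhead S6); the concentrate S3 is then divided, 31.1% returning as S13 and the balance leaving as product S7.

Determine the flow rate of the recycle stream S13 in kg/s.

Overall pulp balance (none leaves overhead): pulp in fresh feed = pulp in product, i.e. 2230×0.243 = (1−0.311)·S3·0.795.
S3 = 541.89/(0.795×0.689) = 989.29 kg/s.
Recycle S13 = 0.311×989.29 = 307.67 kg/s.

307.7 kg/s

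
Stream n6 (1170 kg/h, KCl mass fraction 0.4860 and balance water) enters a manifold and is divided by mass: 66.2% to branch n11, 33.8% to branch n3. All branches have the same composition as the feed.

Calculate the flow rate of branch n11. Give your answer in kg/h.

774.5 kg/h

Branch n11 flow = 0.662×1170 = 774.54 kg/h.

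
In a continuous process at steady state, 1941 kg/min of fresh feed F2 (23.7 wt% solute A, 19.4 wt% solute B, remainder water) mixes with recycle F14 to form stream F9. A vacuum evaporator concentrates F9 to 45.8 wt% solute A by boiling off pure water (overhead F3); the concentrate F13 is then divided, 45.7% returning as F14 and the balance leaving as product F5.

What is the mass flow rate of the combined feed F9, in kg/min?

Overall solute A balance (none leaves overhead): solute A in fresh feed = solute A in product, i.e. 1941×0.237 = (1−0.457)·F13·0.458.
F13 = 460.02/(0.458×0.543) = 1849.7 kg/min.
Recycle F14 = 0.457×1849.7 = 845.33 kg/min.
Combined feed F9 = 1941 + 845.33 = 2786.3 kg/min.

2786 kg/min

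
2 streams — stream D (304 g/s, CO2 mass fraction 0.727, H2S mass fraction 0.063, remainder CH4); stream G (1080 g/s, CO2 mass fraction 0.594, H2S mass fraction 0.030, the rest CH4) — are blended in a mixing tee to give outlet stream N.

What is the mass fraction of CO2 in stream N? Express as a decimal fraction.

0.623

Total flow out = 304 + 1080 = 1384 g/s.
CO2 in = 304×0.727 + 1080×0.594 = 862.53 g/s.
CO2 mass fraction in N = 862.53/1384 = 0.623.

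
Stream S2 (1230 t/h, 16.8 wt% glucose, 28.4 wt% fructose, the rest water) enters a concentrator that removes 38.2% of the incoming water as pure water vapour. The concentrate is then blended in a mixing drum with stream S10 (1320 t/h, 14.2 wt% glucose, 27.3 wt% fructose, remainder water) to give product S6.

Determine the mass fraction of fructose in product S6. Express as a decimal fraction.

0.3096

Vapour removed = 0.382×0.548×1230 = 257.48 t/h; concentrate = 972.52 t/h.
fructose reaching the mixer = 349.32 (from concentrate) + 1320×0.273 = 709.68 t/h.
Product flow = 972.52 + 1320 = 2292.5 t/h; fructose fraction = 0.3096.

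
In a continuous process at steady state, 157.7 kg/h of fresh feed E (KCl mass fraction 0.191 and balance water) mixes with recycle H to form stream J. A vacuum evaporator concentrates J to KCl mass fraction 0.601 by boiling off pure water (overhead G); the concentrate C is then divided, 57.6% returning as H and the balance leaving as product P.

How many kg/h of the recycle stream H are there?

68.08 kg/h

Overall KCl balance (none leaves overhead): KCl in fresh feed = KCl in product, i.e. 157.7×0.191 = (1−0.576)·C·0.601.
C = 30.121/(0.601×0.424) = 118.2 kg/h.
Recycle H = 0.576×118.2 = 68.084 kg/h.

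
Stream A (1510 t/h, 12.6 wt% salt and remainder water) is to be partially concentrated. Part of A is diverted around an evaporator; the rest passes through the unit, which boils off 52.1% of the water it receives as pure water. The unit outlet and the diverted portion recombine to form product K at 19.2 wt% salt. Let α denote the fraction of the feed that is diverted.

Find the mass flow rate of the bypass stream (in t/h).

370.1 t/h

All 1510×0.126 = 190.26 t/h of salt reaches K, so K = 190.26/0.192 = 990.94 t/h and vapour = 519.06 t/h.
The evaporator receives (1−α)·1510 of feed at 0.874 water and removes 0.521 of that water:
0.521×0.874×(1−α)×1510 = 519.06
(1−α) = 519.06/687.58 = 0.7549;  α = 0.2451.
Bypass flow = 0.2451×1510 = 370.09 t/h.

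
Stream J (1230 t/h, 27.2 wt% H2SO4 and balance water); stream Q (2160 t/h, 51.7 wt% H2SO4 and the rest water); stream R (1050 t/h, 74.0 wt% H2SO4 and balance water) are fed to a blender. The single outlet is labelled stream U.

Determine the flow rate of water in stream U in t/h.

2212 t/h

water out = water in = 1230×0.728 + 2160×0.483 + 1050×0.260 = 2211.7 t/h.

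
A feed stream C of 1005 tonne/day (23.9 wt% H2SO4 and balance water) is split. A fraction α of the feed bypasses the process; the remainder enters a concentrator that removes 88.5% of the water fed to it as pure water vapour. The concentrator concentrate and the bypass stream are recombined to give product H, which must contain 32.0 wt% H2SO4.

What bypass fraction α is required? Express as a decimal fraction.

0.624

All 1005×0.239 = 240.19 tonne/day of H2SO4 reaches H, so H = 240.19/0.320 = 750.61 tonne/day and vapour = 254.39 tonne/day.
The evaporator receives (1−α)·1005 of feed at 0.761 water and removes 0.885 of that water:
0.885×0.761×(1−α)×1005 = 254.39
(1−α) = 254.39/676.85 = 0.3758;  α = 0.6242.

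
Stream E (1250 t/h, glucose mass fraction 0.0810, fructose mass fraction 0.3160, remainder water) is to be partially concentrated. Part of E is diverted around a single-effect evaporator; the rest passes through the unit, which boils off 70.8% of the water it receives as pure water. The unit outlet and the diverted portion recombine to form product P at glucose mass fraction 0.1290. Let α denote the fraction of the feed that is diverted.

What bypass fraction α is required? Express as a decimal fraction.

0.128

All 1250×0.081 = 101.25 t/h of glucose reaches P, so P = 101.25/0.129 = 784.88 t/h and vapour = 465.12 t/h.
The evaporator receives (1−α)·1250 of feed at 0.603 water and removes 0.708 of that water:
0.708×0.603×(1−α)×1250 = 465.12
(1−α) = 465.12/533.65 = 0.8716;  α = 0.1284.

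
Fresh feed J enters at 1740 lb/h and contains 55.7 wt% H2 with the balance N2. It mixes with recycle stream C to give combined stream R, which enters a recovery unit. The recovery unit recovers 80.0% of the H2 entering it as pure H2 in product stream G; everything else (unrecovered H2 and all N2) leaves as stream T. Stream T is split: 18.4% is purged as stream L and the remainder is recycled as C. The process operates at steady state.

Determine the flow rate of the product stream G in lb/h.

926.6 lb/h

H2 in R: m_A = 1740×0.557 + (1−0.184)·(1−0.800)·m_A, so m_A = 969.18/0.8368 = 1158.2 lb/h.
Product G = 0.800×1158.2 = 926.56 lb/h.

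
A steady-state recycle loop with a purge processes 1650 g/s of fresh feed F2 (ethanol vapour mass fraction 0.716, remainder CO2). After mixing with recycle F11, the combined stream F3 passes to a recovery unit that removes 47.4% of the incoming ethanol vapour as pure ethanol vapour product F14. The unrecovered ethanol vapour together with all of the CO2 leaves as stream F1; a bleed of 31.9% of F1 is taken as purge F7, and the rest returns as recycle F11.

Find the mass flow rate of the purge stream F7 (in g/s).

777.5 g/s

CO2 enters only via F2 and leaves only via the purge: 1650×0.284 = 0.319×(CO2 in F1), and the recovery unit passes all CO2, so CO2 in F3 = CO2 in F1 = 1469 g/s.
ethanol vapour in F3: m_A = 1650×0.716 + (1−0.319)·(1−0.474)·m_A, so m_A = 1181.4/0.6418 = 1840.8 g/s.
F1 = (1−0.474)×1840.8 + 1469 = 2437.2 g/s.
Purge F7 = 0.319×2437.2 = 777.47 g/s.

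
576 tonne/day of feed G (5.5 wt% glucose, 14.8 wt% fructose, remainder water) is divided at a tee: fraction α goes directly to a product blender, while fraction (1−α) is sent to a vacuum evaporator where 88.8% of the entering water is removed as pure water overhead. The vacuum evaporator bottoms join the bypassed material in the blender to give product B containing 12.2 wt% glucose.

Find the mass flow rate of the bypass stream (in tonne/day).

All 576×0.055 = 31.68 tonne/day of glucose reaches B, so B = 31.68/0.122 = 259.67 tonne/day and vapour = 316.33 tonne/day.
The evaporator receives (1−α)·576 of feed at 0.797 water and removes 0.888 of that water:
0.888×0.797×(1−α)×576 = 316.33
(1−α) = 316.33/407.66 = 0.7760;  α = 0.2240.
Bypass flow = 0.2240×576 = 129.04 tonne/day.

129 tonne/day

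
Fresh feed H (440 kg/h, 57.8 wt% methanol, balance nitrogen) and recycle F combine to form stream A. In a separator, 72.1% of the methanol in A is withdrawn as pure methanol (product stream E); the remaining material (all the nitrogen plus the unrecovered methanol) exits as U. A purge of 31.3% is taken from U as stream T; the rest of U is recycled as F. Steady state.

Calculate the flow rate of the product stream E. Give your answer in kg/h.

226.8 kg/h

methanol in A: m_A = 440×0.578 + (1−0.313)·(1−0.721)·m_A, so m_A = 254.32/0.8083 = 314.63 kg/h.
Product E = 0.721×314.63 = 226.84 kg/h.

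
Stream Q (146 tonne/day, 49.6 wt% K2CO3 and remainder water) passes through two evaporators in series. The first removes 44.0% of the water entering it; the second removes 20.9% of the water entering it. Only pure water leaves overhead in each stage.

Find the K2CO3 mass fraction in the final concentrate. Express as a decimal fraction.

water in feed = 146×0.504 = 73.584 tonne/day.
After stage 1: water left = (1−0.440)×73.584 = 41.207; stream total = 113.62 tonne/day.
After stage 2: water left = (1−0.209)×41.207 = 32.595; final concentrate = 105.01 tonne/day.
K2CO3 fraction = 72.416/105.01 = 0.690.

0.690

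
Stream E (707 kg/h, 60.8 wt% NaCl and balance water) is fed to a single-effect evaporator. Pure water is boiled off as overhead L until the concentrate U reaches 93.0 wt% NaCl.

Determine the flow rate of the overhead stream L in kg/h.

NaCl is conserved: 707×0.608 = 429.86 kg/h all reports to the concentrate.
Concentrate = 429.86/(target fraction) = 462.21 kg/h.
Overhead = 707 − 462.21 = 244.79 kg/h.

244.8 kg/h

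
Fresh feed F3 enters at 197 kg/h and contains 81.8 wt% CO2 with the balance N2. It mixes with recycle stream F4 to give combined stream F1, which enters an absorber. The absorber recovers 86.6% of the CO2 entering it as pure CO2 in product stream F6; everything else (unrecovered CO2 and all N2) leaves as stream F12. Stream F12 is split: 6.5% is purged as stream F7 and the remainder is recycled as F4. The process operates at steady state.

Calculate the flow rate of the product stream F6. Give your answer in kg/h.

CO2 in F1: m_A = 197×0.818 + (1−0.065)·(1−0.866)·m_A, so m_A = 161.15/0.8747 = 184.23 kg/h.
Product F6 = 0.866×184.23 = 159.54 kg/h.

159.5 kg/h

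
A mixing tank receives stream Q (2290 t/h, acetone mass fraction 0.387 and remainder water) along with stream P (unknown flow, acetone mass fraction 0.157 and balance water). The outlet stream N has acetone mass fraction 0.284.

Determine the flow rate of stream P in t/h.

1857 t/h

Let P be the unknown flow. Total out = 2290 + P.
acetone balance: 886.23 + 0.157·P = 0.284·(2290 + P)
(0.157 − 0.284)·P = 0.284×2290 − 886.23 = -235.87
P = -235.87 / -0.127 = 1857.2 t/h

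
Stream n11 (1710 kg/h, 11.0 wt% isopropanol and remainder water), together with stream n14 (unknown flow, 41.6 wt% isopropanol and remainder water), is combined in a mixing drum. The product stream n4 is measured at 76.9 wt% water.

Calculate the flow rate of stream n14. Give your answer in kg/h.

1118 kg/h

Let n14 be the unknown flow. Total out = 1710 + n14.
water balance: 1521.9 + 0.584·n14 = 0.769·(1710 + n14)
(0.584 − 0.769)·n14 = 0.769×1710 − 1521.9 = -206.91
n14 = -206.91 / -0.185 = 1118.4 kg/h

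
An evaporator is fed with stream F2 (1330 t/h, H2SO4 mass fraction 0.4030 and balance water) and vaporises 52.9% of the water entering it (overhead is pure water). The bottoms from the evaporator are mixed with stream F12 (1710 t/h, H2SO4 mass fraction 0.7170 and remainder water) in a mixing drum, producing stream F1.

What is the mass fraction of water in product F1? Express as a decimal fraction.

Vapour removed = 0.529×0.597×1330 = 420.03 t/h; concentrate = 909.97 t/h.
water reaching the mixer = 373.98 (from concentrate) + 1710×0.283 = 857.91 t/h.
Product flow = 909.97 + 1710 = 2620 t/h; water fraction = 0.3274.

0.3274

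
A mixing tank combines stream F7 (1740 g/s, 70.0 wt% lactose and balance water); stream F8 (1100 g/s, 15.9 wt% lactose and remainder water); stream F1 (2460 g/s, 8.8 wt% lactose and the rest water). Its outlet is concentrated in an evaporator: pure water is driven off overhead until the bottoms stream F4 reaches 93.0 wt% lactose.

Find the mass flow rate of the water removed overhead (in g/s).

lactose entering = 1740×0.700 + 1100×0.159 + 2460×0.088 = 1609.4 g/s.
All lactose reports to F4, so F4 = 1609.4/0.930 = 1730.5 g/s.
Total feed = 5300 g/s; overhead = 5300 − 1730.5 = 3569.5 g/s.

3569 g/s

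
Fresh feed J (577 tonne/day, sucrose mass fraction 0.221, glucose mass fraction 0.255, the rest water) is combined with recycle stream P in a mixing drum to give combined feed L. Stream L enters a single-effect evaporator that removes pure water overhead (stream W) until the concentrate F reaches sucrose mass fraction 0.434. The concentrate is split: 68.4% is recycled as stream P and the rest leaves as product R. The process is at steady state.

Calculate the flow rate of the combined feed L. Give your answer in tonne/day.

1213 tonne/day

Overall sucrose balance (none leaves overhead): sucrose in fresh feed = sucrose in product, i.e. 577×0.221 = (1−0.684)·F·0.434.
F = 127.52/(0.434×0.316) = 929.8 tonne/day.
Recycle P = 0.684×929.8 = 635.99 tonne/day.
Combined feed L = 577 + 635.99 = 1213 tonne/day.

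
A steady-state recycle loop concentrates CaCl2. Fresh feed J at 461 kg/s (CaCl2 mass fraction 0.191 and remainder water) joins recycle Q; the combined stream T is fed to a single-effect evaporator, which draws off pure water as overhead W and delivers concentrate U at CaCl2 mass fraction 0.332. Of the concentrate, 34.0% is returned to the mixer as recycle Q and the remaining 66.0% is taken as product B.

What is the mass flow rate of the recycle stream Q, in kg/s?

136.6 kg/s

Overall CaCl2 balance (none leaves overhead): CaCl2 in fresh feed = CaCl2 in product, i.e. 461×0.191 = (1−0.340)·U·0.332.
U = 88.051/(0.332×0.660) = 401.84 kg/s.
Recycle Q = 0.340×401.84 = 136.63 kg/s.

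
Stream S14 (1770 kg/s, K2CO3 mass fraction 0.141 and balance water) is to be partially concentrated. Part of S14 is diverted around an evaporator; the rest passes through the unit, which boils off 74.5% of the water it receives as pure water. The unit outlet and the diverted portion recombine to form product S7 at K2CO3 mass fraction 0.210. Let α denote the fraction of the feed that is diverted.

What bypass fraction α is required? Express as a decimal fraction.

All 1770×0.141 = 249.57 kg/s of K2CO3 reaches S7, so S7 = 249.57/0.210 = 1188.4 kg/s and vapour = 581.57 kg/s.
The evaporator receives (1−α)·1770 of feed at 0.859 water and removes 0.745 of that water:
0.745×0.859×(1−α)×1770 = 581.57
(1−α) = 581.57/1132.7 = 0.5134;  α = 0.4866.

0.487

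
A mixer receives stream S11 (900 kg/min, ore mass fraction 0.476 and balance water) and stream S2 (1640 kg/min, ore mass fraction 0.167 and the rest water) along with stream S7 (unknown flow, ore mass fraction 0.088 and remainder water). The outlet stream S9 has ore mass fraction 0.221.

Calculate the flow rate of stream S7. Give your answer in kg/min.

1060 kg/min

Let S7 be the unknown flow. Total out = 2540 + S7.
ore balance: 702.28 + 0.088·S7 = 0.221·(2540 + S7)
(0.088 − 0.221)·S7 = 0.221×2540 − 702.28 = -140.94
S7 = -140.94 / -0.133 = 1059.7 kg/min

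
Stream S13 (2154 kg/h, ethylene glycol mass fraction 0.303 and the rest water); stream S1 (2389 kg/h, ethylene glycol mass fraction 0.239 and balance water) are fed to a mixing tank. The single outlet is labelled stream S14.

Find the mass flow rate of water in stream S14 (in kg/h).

water out = water in = 2154×0.697 + 2389×0.761 = 3319.4 kg/h.

3319 kg/h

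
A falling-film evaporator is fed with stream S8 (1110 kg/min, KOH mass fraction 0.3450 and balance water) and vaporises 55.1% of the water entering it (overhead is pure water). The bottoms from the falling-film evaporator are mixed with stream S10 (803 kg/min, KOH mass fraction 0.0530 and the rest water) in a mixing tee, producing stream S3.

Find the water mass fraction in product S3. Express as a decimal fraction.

Vapour removed = 0.551×0.655×1110 = 400.6 kg/min; concentrate = 709.4 kg/min.
water reaching the mixer = 326.45 (from concentrate) + 803×0.947 = 1086.9 kg/min.
Product flow = 709.4 + 803 = 1512.4 kg/min; water fraction = 0.7187.

0.7187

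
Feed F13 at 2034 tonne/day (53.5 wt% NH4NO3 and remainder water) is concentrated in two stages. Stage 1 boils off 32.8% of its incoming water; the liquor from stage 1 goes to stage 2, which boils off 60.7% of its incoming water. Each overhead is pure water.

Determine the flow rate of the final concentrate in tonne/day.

1338 tonne/day

water in feed = 2034×0.465 = 945.81 tonne/day.
After stage 1: water left = (1−0.328)×945.81 = 635.58; stream total = 1723.8 tonne/day.
After stage 2: water left = (1−0.607)×635.58 = 249.78; final concentrate = 1338 tonne/day.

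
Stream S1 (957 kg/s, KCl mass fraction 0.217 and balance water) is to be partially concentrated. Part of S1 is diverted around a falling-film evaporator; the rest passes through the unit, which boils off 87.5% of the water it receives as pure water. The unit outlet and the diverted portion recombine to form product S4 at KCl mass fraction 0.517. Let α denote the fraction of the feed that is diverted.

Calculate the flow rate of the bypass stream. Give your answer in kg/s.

146.5 kg/s

All 957×0.217 = 207.67 kg/s of KCl reaches S4, so S4 = 207.67/0.517 = 401.68 kg/s and vapour = 555.32 kg/s.
The evaporator receives (1−α)·957 of feed at 0.783 water and removes 0.875 of that water:
0.875×0.783×(1−α)×957 = 555.32
(1−α) = 555.32/655.66 = 0.8470;  α = 0.1530.
Bypass flow = 0.1530×957 = 146.46 kg/s.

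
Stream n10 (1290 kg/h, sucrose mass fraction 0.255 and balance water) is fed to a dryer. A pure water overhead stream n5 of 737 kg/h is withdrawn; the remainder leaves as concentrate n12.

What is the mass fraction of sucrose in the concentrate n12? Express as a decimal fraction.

0.595

sucrose is not removed: 1290×0.255 = 328.95 kg/h of sucrose enters n12.
Concentrate = 1290 − 737 = 553 kg/h.
Mass fraction = 328.95/553 = 0.595.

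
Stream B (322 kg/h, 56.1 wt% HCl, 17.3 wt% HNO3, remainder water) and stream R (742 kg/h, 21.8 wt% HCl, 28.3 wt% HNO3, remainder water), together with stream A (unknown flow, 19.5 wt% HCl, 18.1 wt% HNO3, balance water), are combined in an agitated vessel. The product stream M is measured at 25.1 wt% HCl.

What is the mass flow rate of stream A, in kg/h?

1345 kg/h

Let A be the unknown flow. Total out = 1064 + A.
HCl balance: 342.4 + 0.195·A = 0.251·(1064 + A)
(0.195 − 0.251)·A = 0.251×1064 − 342.4 = -75.334
A = -75.334 / -0.056 = 1345.3 kg/h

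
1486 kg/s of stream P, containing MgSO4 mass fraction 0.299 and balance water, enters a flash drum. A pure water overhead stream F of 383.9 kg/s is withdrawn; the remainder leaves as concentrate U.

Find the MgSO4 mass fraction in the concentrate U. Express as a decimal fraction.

MgSO4 is not removed: 1486×0.299 = 444.31 kg/s of MgSO4 enters U.
Concentrate = 1486 − 383.9 = 1102.1 kg/s.
Mass fraction = 444.31/1102.1 = 0.403.

0.403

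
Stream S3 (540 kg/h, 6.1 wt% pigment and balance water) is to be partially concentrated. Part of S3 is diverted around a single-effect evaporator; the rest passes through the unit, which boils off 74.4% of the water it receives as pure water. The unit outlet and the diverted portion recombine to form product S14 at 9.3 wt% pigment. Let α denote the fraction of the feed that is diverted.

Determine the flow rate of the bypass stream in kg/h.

274 kg/h

All 540×0.061 = 32.94 kg/h of pigment reaches S14, so S14 = 32.94/0.093 = 354.19 kg/h and vapour = 185.81 kg/h.
The evaporator receives (1−α)·540 of feed at 0.939 water and removes 0.744 of that water:
0.744×0.939×(1−α)×540 = 185.81
(1−α) = 185.81/377.25 = 0.4925;  α = 0.5075.
Bypass flow = 0.5075×540 = 274.04 kg/h.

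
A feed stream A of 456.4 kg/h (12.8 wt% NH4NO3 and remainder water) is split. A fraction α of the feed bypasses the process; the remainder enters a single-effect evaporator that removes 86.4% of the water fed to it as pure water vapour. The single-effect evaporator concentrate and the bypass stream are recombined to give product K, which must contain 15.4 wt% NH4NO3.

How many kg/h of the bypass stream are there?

354.1 kg/h

All 456.4×0.128 = 58.419 kg/h of NH4NO3 reaches K, so K = 58.419/0.154 = 379.35 kg/h and vapour = 77.055 kg/h.
The evaporator receives (1−α)·456.4 of feed at 0.872 water and removes 0.864 of that water:
0.864×0.872×(1−α)×456.4 = 77.055
(1−α) = 77.055/343.86 = 0.2241;  α = 0.7759.
Bypass flow = 0.7759×456.4 = 354.13 kg/h.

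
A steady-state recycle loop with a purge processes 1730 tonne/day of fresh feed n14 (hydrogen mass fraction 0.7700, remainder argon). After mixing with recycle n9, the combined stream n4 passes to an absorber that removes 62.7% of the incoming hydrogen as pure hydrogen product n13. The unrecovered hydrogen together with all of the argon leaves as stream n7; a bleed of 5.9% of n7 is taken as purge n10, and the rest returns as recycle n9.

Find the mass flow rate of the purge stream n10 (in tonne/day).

443.1 tonne/day

argon enters only via n14 and leaves only via the purge: 1730×0.230 = 0.059×(argon in n7), and the absorber passes all argon, so argon in n4 = argon in n7 = 6744.1 tonne/day.
hydrogen in n4: m_A = 1730×0.770 + (1−0.059)·(1−0.627)·m_A, so m_A = 1332.1/0.6490 = 2052.5 tonne/day.
n7 = (1−0.627)×2052.5 + 6744.1 = 7509.7 tonne/day.
Purge n10 = 0.059×7509.7 = 443.07 tonne/day.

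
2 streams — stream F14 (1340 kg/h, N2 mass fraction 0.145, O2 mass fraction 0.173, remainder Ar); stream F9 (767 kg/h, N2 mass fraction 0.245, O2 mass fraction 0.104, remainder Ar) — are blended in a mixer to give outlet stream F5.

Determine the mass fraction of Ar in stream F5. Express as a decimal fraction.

Total flow out = 1340 + 767 = 2107 kg/h.
Ar in = 1340×0.682 + 767×0.651 = 1413.2 kg/h.
Ar mass fraction in F5 = 1413.2/2107 = 0.671.

0.671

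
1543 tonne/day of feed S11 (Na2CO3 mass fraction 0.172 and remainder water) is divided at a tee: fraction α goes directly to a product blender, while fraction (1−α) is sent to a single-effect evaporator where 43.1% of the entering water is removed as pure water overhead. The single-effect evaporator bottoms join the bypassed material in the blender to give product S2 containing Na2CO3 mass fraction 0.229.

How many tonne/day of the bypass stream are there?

466.8 tonne/day

All 1543×0.172 = 265.4 tonne/day of Na2CO3 reaches S2, so S2 = 265.4/0.229 = 1158.9 tonne/day and vapour = 384.07 tonne/day.
The evaporator receives (1−α)·1543 of feed at 0.828 water and removes 0.431 of that water:
0.431×0.828×(1−α)×1543 = 384.07
(1−α) = 384.07/550.65 = 0.6975;  α = 0.3025.
Bypass flow = 0.3025×1543 = 466.79 tonne/day.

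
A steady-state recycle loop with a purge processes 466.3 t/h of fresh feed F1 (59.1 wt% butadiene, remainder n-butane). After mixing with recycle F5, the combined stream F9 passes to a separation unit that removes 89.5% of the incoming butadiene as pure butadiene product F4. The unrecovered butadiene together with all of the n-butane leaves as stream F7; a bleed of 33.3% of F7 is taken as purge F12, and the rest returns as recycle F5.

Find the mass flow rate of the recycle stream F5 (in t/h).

n-butane enters only via F1 and leaves only via the purge: 466.3×0.409 = 0.333×(n-butane in F7), and the separation unit passes all n-butane, so n-butane in F9 = n-butane in F7 = 572.72 t/h.
butadiene in F9: m_A = 466.3×0.591 + (1−0.333)·(1−0.895)·m_A, so m_A = 275.58/0.9300 = 296.34 t/h.
F7 = (1−0.895)×296.34 + 572.72 = 603.84 t/h.
Recycle F5 = (1−0.333)×603.84 = 402.76 t/h.

402.8 t/h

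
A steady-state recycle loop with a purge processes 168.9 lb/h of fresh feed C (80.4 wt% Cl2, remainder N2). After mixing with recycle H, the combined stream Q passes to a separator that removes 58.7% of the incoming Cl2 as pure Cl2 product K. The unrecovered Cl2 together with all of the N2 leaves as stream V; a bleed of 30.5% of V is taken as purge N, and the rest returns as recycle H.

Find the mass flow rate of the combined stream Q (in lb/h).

299 lb/h

N2 enters only via C and leaves only via the purge: 168.9×0.196 = 0.305×(N2 in V), and the separator passes all N2, so N2 in Q = N2 in V = 108.54 lb/h.
Cl2 in Q: m_A = 168.9×0.804 + (1−0.305)·(1−0.587)·m_A, so m_A = 135.8/0.7130 = 190.47 lb/h.
Q = 190.47 + 108.54 = 299.01 lb/h.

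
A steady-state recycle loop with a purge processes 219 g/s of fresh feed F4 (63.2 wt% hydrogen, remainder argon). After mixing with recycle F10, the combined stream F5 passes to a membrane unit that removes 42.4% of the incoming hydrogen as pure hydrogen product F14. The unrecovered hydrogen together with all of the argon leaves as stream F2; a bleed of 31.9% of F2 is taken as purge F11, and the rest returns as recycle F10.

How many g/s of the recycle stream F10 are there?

261.4 g/s

argon enters only via F4 and leaves only via the purge: 219×0.368 = 0.319×(argon in F2), and the membrane unit passes all argon, so argon in F5 = argon in F2 = 252.64 g/s.
hydrogen in F5: m_A = 219×0.632 + (1−0.319)·(1−0.424)·m_A, so m_A = 138.41/0.6077 = 227.74 g/s.
F2 = (1−0.424)×227.74 + 252.64 = 383.82 g/s.
Recycle F10 = (1−0.319)×383.82 = 261.38 g/s.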